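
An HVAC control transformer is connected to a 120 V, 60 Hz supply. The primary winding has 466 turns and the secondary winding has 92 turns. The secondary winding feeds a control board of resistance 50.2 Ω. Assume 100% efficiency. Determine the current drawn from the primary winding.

I_p ≈ 0.0932 A

V_s = V_p × N_s/N_p = 120 × 92/466 = 23.691 V.
I_s = V_s/R = 23.691/50.2 = 0.47193 A.
For an ideal transformer I_p N_p = I_s N_s, so I_p = 0.47193 × 92/466 = 0.0932 A.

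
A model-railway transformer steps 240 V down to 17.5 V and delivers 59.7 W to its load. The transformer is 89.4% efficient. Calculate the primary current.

I_p ≈ 0.278 A

P_in = P_out/η = 59.7/0.894 = 66.779 W.
I_p = P_in/V_p = 66.779/240 = 0.278 A.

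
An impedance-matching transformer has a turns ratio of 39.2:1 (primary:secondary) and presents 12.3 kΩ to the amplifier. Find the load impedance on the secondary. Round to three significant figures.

Z_s = Z_p/(N_p/N_s)² = 12300/39.2² = 8.00 Ω.

Z_s ≈ 8.00 Ω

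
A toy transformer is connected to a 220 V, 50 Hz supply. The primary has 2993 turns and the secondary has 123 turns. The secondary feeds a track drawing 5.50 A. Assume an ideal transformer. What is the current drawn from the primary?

I_p ≈ 0.226 A

For an ideal transformer I_p N_p = I_s N_s, so I_p = 5.50 × 123/2993 = 0.226 A.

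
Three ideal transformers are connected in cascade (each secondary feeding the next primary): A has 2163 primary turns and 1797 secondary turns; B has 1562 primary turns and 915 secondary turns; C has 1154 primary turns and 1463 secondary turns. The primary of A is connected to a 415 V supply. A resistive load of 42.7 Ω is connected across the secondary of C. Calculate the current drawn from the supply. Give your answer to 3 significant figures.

Secondary of A: V = 415.00 × 1797/2163 = 344.78 V.
Secondary of B: V = 344.78 × 915/1562 = 201.97 V.
Secondary of C: V = 201.97 × 1463/1154 = 256.05 V.
I_load = 256.05/42.7 = 5.9964 A, so P_out = 256.05 × 5.9964 = 1535.4 W.
All ideal ⇒ P_in = P_out, so I_supply = 1535.4/415 = 3.70 A.

I_supply ≈ 3.70 A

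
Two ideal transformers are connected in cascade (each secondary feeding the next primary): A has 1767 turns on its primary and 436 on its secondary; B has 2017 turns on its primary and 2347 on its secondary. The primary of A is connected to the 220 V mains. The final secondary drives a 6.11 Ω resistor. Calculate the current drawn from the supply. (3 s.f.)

I_supply ≈ 2.97 A

Secondary of A: V = 220.00 × 436/1767 = 54.284 V.
Secondary of B: V = 54.284 × 2347/2017 = 63.165 V.
I_load = 63.165/6.11 = 10.338 A, so P_out = 63.165 × 10.338 = 653.01 W.
All ideal ⇒ P_in = P_out, so I_supply = 653.01/220 = 2.97 A.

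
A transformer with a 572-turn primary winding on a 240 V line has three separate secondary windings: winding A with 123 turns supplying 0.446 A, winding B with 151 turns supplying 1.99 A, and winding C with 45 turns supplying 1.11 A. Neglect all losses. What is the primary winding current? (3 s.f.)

V_A = 240 × 123/572 = 51.608 V; V_B = 240 × 151/572 = 63.357 V; V_C = 240 × 45/572 = 18.881 V.
P_out = V_A I_A + V_B I_B + V_C I_C = 51.608×0.446 + 63.357×1.99 + 18.881×1.11 = 23.017 + 126.08 + 20.958 = 170.06 W.
Ideal ⇒ P_in = P_out, so I_p = P_out/V_p = 170.06/240 = 0.709 A.

I_p ≈ 0.709 A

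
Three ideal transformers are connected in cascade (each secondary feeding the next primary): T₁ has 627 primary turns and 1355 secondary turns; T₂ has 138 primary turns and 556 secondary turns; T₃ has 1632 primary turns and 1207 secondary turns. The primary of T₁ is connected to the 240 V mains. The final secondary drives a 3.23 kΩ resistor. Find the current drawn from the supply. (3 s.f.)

After T₁: V = 240.00 × 1355/627 = 518.66 V.
After T₂: V = 518.66 × 556/138 = 2089.7 V.
After T₃: V = 2089.7 × 1207/1632 = 1545.5 V.
I_load = 1545.5/3230 = 0.47848 A, so P_out = 1545.5 × 0.47848 = 739.48 W.
All ideal ⇒ P_in = P_out, so I_supply = 739.48/240 = 3.08 A.

I_supply ≈ 3.08 A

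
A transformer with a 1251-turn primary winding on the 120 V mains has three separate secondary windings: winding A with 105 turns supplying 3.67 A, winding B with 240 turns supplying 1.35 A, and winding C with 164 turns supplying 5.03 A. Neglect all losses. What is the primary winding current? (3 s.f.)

V_A = 120 × 105/1251 = 10.072 V; V_B = 120 × 240/1251 = 23.022 V; V_C = 120 × 164/1251 = 15.731 V.
P_out = V_A I_A + V_B I_B + V_C I_C = 10.072×3.67 + 23.022×1.35 + 15.731×5.03 = 36.964 + 31.079 + 79.129 = 147.17 W.
Ideal ⇒ P_in = P_out, so I_p = P_out/V_p = 147.17/120 = 1.23 A.

I_p ≈ 1.23 A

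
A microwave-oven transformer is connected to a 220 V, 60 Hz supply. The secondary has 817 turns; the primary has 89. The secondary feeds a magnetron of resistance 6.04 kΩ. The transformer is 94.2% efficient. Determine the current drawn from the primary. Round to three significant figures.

I_p ≈ 3.26 A

V_s = 220 × 817/89 = 2019.6 V.
I_s = V_s/R = 2019.6/6040 = 0.33436 A.
P_out = V_s I_s = 2019.6 × 0.33436 = 675.26 W.
P_in = P_out/η = 675.26/0.942 = 716.84 W.
I_p = P_in/V_p = 716.84/220 = 3.26 A.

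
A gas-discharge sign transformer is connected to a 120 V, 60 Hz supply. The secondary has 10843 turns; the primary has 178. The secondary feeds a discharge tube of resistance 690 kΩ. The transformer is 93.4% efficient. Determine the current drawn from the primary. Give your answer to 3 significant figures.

V_s = 120 × 10843/178 = 7309.9 V.
I_s = V_s/R = 7309.9/690000 = 0.010594 A.
P_out = V_s I_s = 7309.9 × 0.010594 = 77.441 W.
P_in = P_out/η = 77.441/0.934 = 82.914 W.
I_p = P_in/V_p = 82.914/120 = 0.691 A.

I_p ≈ 0.691 A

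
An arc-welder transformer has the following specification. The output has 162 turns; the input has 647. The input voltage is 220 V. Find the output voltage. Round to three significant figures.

V_out/V_in = N_out/N_in, so V_out = 220 × 162/647 = 55.1 V.

V_out ≈ 55.1 V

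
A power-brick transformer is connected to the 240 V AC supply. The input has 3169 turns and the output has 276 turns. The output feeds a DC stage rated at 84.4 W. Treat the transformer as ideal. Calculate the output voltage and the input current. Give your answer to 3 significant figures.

V_out = V_in × N_out/N_in = 240 × 276/3169 = 20.902 V.
I_out = P/V_out = 84.4/20.902 = 4.0378 A.
I_in = I_out × N_out/N_in = 4.0378 × 276/3169 = 0.352 A.

V_out ≈ 20.9 V, I_in ≈ 0.352 A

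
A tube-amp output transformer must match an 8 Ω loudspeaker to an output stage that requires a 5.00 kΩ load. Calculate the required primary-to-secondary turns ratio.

N_p/N_s ≈ 25.0

Z_p/Z_s = (N_p/N_s)², so N_p/N_s = √(5000/8) = √625 = 25.0.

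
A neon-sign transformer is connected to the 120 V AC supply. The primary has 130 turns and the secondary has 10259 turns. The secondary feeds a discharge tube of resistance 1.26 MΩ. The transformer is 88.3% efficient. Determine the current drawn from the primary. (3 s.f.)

V_s = 120 × 10259/130 = 9469.8 V.
I_s = V_s/R = 9469.8/(1.26×10^6) = 0.0075158 A.
P_out = V_s I_s = 9469.8 × 0.0075158 = 71.173 W.
P_in = P_out/η = 71.173/0.883 = 80.604 W.
I_p = P_in/V_p = 80.604/120 = 0.672 A.

I_p ≈ 0.672 A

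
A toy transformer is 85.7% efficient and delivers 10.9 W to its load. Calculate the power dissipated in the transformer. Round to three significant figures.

P_in = P_out/η = 10.9/0.857 = 12.7188 W.
P_loss = P_in − P_out = 12.7188 − 10.9 = 1.82 W.

P_loss ≈ 1.82 W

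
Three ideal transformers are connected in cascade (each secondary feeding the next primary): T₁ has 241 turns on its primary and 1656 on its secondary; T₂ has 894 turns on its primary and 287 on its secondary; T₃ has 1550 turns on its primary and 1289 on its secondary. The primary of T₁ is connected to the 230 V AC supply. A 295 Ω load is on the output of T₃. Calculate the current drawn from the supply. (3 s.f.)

I_supply ≈ 2.62 A

After T₁: V = 230.00 × 1656/241 = 1580.4 V.
After T₂: V = 1580.4 × 287/894 = 507.36 V.
After T₃: V = 507.36 × 1289/1550 = 421.93 V.
I_load = 421.93/295 = 1.4303 A, so P_out = 421.93 × 1.4303 = 603.46 W.
All ideal ⇒ P_in = P_out, so I_supply = 603.46/230 = 2.62 A.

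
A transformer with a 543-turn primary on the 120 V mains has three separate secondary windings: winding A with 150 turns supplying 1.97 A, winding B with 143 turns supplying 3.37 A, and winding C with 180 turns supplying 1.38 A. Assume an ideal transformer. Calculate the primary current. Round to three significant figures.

V_A = 120 × 150/543 = 33.149 V; V_B = 120 × 143/543 = 31.602 V; V_C = 120 × 180/543 = 39.779 V.
P_out = V_A I_A + V_B I_B + V_C I_C = 33.149×1.97 + 31.602×3.37 + 39.779×1.38 = 65.304 + 106.50 + 54.895 = 226.70 W.
Ideal ⇒ P_in = P_out, so I_p = P_out/V_p = 226.70/120 = 1.89 A.

I_p ≈ 1.89 A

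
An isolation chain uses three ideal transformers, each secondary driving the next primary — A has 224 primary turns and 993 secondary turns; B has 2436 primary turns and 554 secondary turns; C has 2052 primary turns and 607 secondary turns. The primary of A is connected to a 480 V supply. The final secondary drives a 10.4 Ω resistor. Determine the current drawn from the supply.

I_supply ≈ 4.10 A

Secondary of A: V = 480.00 × 993/224 = 2127.9 V.
Secondary of B: V = 2127.9 × 554/2436 = 483.92 V.
Secondary of C: V = 483.92 × 607/2052 = 143.15 V.
I_load = 143.15/10.4 = 13.764 A, so P_out = 143.15 × 13.764 = 1970.3 W.
All ideal ⇒ P_in = P_out, so I_supply = 1970.3/480 = 4.10 A.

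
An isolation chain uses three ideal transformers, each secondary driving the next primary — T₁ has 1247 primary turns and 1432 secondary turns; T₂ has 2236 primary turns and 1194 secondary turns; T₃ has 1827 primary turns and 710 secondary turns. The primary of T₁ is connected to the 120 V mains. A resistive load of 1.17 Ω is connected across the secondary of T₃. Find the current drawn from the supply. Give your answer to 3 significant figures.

I_supply ≈ 5.82 A

Secondary of T₁: V = 120.00 × 1432/1247 = 137.80 V.
Secondary of T₂: V = 137.80 × 1194/2236 = 73.585 V.
Secondary of T₃: V = 73.585 × 710/1827 = 28.596 V.
I_load = 28.596/1.17 = 24.441 A, so P_out = 28.596 × 24.441 = 698.93 W.
All ideal ⇒ P_in = P_out, so I_supply = 698.93/120 = 5.82 A.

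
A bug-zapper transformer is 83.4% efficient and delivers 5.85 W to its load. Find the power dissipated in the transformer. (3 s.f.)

P_loss ≈ 1.16 W

P_in = P_out/η = 5.85/0.834 = 7.01439 W.
P_loss = P_in − P_out = 7.01439 − 5.85 = 1.16 W.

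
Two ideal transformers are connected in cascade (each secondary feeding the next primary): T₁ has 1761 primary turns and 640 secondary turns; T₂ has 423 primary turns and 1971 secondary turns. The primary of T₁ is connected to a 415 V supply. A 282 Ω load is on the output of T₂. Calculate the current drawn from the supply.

Secondary of T₁: V = 415.00 × 640/1761 = 150.82 V.
Secondary of T₂: V = 150.82 × 1971/423 = 702.77 V.
I_load = 702.77/282 = 2.4921 A, so P_out = 702.77 × 2.4921 = 1751.4 W.
All ideal ⇒ P_in = P_out, so I_supply = 1751.4/415 = 4.22 A.

I_supply ≈ 4.22 A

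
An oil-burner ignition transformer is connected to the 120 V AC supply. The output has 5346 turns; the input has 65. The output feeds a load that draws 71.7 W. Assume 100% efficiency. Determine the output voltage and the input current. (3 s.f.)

V_out ≈ 9870 V, I_in ≈ 0.598 A

V_out = V_in × N_out/N_in = 120 × 5346/65 = 9869.5 V.
I_out = P/V_out = 71.7/9869.5 = 0.0072648 A.
I_in = I_out × N_out/N_in = 0.0072648 × 5346/65 = 0.598 A.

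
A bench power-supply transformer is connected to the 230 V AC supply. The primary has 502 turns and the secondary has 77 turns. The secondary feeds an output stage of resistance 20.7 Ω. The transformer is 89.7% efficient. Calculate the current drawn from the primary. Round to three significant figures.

I_p ≈ 0.291 A

V_s = 230 × 77/502 = 35.279 V.
I_s = V_s/R = 35.279/20.7 = 1.7043 A.
P_out = V_s I_s = 35.279 × 1.7043 = 60.126 W.
P_in = P_out/η = 60.126/0.897 = 67.030 W.
I_p = P_in/V_p = 67.030/230 = 0.291 A.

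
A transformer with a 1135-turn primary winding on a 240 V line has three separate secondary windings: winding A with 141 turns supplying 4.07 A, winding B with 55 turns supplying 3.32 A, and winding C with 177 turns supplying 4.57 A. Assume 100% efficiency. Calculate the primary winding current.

I_p ≈ 1.38 A

V_A = 240 × 141/1135 = 29.815 V; V_B = 240 × 55/1135 = 11.630 V; V_C = 240 × 177/1135 = 37.427 V.
P_out = V_A I_A + V_B I_B + V_C I_C = 29.815×4.07 + 11.630×3.32 + 37.427×4.57 = 121.35 + 38.611 + 171.04 = 331.00 W.
Ideal ⇒ P_in = P_out, so I_p = P_out/V_p = 331.00/240 = 1.38 A.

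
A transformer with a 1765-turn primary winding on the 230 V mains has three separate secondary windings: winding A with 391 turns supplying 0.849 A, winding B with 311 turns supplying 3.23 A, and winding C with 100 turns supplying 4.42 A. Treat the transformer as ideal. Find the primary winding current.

I_p ≈ 1.01 A

V_A = 230 × 391/1765 = 50.952 V; V_B = 230 × 311/1765 = 40.527 V; V_C = 230 × 100/1765 = 13.031 V.
P_out = V_A I_A + V_B I_B + V_C I_C = 50.952×0.849 + 40.527×3.23 + 13.031×4.42 = 43.258 + 130.90 + 57.598 = 231.76 W.
Ideal ⇒ P_in = P_out, so I_p = P_out/V_p = 231.76/230 = 1.01 A.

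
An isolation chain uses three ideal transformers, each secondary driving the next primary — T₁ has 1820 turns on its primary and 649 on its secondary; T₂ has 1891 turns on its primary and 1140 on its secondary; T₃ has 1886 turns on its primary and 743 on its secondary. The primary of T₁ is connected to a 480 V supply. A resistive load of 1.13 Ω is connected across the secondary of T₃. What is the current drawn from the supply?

Secondary of T₁: V = 480.00 × 649/1820 = 171.16 V.
Secondary of T₂: V = 171.16 × 1140/1891 = 103.19 V.
Secondary of T₃: V = 103.19 × 743/1886 = 40.651 V.
I_load = 40.651/1.13 = 35.975 A, so P_out = 40.651 × 35.975 = 1462.4 W.
All ideal ⇒ P_in = P_out, so I_supply = 1462.4/480 = 3.05 A.

I_supply ≈ 3.05 A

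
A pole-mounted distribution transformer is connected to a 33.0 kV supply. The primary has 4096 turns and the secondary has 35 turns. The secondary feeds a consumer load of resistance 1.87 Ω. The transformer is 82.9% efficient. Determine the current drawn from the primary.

I_p ≈ 1.55 A

V_s = 33000 × 35/4096 = 281.98 V.
I_s = V_s/R = 281.98/1.87 = 150.79 A.
P_out = V_s I_s = 281.98 × 150.79 = 42521 W.
P_in = P_out/η = 42521/0.829 = 51292 W.
I_p = P_in/V_p = 51292/33000 = 1.55 A.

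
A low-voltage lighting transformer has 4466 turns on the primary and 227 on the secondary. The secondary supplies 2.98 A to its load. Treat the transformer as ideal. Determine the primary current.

For an ideal transformer I_p/I_s = N_s/N_p, so I_p = 2.98 × 227/4466 = 0.151 A.

I_p ≈ 0.151 A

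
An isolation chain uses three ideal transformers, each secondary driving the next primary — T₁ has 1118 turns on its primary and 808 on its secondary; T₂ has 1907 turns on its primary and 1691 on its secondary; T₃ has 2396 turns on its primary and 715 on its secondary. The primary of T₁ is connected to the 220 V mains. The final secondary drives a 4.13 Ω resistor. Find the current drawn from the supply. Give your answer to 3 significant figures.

After T₁: V = 220.00 × 808/1118 = 159.00 V.
After T₂: V = 159.00 × 1691/1907 = 140.99 V.
After T₃: V = 140.99 × 715/2396 = 42.073 V.
I_load = 42.073/4.13 = 10.187 A, so P_out = 42.073 × 10.187 = 428.61 W.
All ideal ⇒ P_in = P_out, so I_supply = 428.61/220 = 1.95 A.

I_supply ≈ 1.95 A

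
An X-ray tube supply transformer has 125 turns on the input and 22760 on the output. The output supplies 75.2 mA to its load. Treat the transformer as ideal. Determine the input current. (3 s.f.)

For an ideal transformer I_in/I_out = N_out/N_in, so I_in = 0.0752 × 22760/125 = 13.7 A.

I_in ≈ 13.7 A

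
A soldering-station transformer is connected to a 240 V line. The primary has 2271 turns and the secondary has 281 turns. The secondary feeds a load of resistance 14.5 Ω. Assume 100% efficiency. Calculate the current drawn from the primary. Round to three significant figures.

V_s = V_p × N_s/N_p = 240 × 281/2271 = 29.696 V.
I_s = V_s/R = 29.696/14.5 = 2.0480 A.
For an ideal transformer I_p N_p = I_s N_s, so I_p = 2.0480 × 281/2271 = 0.253 A.

I_p ≈ 0.253 A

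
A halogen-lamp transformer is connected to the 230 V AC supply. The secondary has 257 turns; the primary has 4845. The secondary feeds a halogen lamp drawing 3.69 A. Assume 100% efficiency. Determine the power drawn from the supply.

I_p = I_s × N_s/N_p = 3.69 × 257/4845 = 0.19573 A.
P = V_p I_p = 230 × 0.19573 = 45.0 W.

P ≈ 45.0 W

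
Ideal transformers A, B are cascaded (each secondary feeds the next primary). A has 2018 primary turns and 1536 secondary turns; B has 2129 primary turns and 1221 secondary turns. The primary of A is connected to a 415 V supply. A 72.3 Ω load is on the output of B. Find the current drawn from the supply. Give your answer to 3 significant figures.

I_supply ≈ 1.09 A

Secondary of A: V = 415.00 × 1536/2018 = 315.88 V.
Secondary of B: V = 315.88 × 1221/2129 = 181.16 V.
I_load = 181.16/72.3 = 2.5056 A, so P_out = 181.16 × 2.5056 = 453.92 W.
All ideal ⇒ P_in = P_out, so I_supply = 453.92/415 = 1.09 A.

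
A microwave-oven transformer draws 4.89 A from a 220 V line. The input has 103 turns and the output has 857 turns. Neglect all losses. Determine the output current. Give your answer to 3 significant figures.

I_out ≈ 0.588 A

I_out/I_in = N_in/N_out, so I_out = 4.89 × 103/857 = 0.588 A.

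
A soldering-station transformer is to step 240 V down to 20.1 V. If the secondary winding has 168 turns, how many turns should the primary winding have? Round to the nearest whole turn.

N_p/N_s = V_p/V_s, so N_p = 168 × 240/20.1 = 2006.0 ≈ 2006 turns.

N_p = 2006 turns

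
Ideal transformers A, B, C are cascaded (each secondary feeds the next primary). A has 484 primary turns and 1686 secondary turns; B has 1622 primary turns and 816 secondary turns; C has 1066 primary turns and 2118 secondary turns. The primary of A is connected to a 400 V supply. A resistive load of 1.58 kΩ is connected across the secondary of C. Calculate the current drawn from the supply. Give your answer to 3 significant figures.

Secondary of A: V = 400.00 × 1686/484 = 1393.4 V.
Secondary of B: V = 1393.4 × 816/1622 = 700.99 V.
Secondary of C: V = 700.99 × 2118/1066 = 1392.8 V.
I_load = 1392.8/1580 = 0.88150 A, so P_out = 1392.8 × 0.88150 = 1227.7 W.
All ideal ⇒ P_in = P_out, so I_supply = 1227.7/400 = 3.07 A.

I_supply ≈ 3.07 A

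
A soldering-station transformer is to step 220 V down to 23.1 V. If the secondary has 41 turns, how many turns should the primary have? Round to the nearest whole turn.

N_p = 390 turns

N_p/N_s = V_p/V_s, so N_p = 41 × 220/23.1 = 390.5 ≈ 390 turns.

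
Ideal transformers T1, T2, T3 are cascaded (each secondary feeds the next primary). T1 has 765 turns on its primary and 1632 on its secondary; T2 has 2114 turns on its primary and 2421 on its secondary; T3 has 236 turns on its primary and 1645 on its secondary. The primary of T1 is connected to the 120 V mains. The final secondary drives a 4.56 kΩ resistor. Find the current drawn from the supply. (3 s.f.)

I_supply ≈ 7.63 A

After T1: V = 120.00 × 1632/765 = 256.00 V.
After T2: V = 256.00 × 2421/2114 = 293.18 V.
After T3: V = 293.18 × 1645/236 = 2043.5 V.
I_load = 2043.5/4560 = 0.44815 A, so P_out = 2043.5 × 0.44815 = 915.80 W.
All ideal ⇒ P_in = P_out, so I_supply = 915.80/120 = 7.63 A.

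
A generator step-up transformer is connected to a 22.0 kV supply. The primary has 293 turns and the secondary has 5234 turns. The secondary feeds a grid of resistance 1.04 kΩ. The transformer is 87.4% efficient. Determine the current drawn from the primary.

I_p ≈ 7720 A

V_s = 22000 × 5234/293 = 393000 V.
I_s = V_s/R = 393000/1040 = 377.88 A.
P_out = V_s I_s = 393000 × 377.88 = 1.4851×10^8 W.
P_in = P_out/η = 1.4851×10^8/0.874 = 1.6992×10^8 W.
I_p = P_in/V_p = 1.6992×10^8/22000 = 7720 A.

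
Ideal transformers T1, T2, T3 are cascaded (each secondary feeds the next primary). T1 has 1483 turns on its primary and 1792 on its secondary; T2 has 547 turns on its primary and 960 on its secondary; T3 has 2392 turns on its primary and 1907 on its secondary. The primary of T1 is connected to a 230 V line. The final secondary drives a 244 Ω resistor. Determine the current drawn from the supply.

After T1: V = 230.00 × 1792/1483 = 277.92 V.
After T2: V = 277.92 × 960/547 = 487.76 V.
After T3: V = 487.76 × 1907/2392 = 388.86 V.
I_load = 388.86/244 = 1.5937 A, so P_out = 388.86 × 1.5937 = 619.74 W.
All ideal ⇒ P_in = P_out, so I_supply = 619.74/230 = 2.69 A.

I_supply ≈ 2.69 A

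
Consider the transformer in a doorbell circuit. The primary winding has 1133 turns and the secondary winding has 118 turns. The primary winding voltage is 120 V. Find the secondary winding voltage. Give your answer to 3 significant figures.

V_s/V_p = N_s/N_p, so V_s = 120 × 118/1133 = 12.5 V.

V_s ≈ 12.5 V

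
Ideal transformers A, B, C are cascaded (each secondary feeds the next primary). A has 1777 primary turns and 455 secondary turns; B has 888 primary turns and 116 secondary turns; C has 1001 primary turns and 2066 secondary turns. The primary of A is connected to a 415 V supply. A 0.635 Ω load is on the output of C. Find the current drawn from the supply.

Secondary of A: V = 415.00 × 455/1777 = 106.26 V.
Secondary of B: V = 106.26 × 116/888 = 13.881 V.
Secondary of C: V = 13.881 × 2066/1001 = 28.649 V.
I_load = 28.649/0.635 = 45.117 A, so P_out = 28.649 × 45.117 = 1292.6 W.
All ideal ⇒ P_in = P_out, so I_supply = 1292.6/415 = 3.11 A.

I_supply ≈ 3.11 A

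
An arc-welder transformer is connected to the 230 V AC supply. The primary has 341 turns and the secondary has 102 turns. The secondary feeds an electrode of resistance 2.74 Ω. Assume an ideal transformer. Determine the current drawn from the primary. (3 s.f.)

I_p ≈ 7.51 A

V_s = V_p × N_s/N_p = 230 × 102/341 = 68.798 V.
I_s = V_s/R = 68.798/2.74 = 25.109 A.
For an ideal transformer I_p N_p = I_s N_s, so I_p = 25.109 × 102/341 = 7.51 A.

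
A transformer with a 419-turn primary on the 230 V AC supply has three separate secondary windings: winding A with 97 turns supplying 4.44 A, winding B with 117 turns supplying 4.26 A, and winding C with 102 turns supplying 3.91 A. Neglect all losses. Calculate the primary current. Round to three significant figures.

I_p ≈ 3.17 A

V_A = 230 × 97/419 = 53.246 V; V_B = 230 × 117/419 = 64.224 V; V_C = 230 × 102/419 = 55.990 V.
P_out = V_A I_A + V_B I_B + V_C I_C = 53.246×4.44 + 64.224×4.26 + 55.990×3.91 = 236.41 + 273.60 + 218.92 = 728.93 W.
Ideal ⇒ P_in = P_out, so I_p = P_out/V_p = 728.93/230 = 3.17 A.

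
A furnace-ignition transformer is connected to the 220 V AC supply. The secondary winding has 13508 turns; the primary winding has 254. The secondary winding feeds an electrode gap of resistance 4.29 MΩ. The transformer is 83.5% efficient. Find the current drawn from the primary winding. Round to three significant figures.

I_p ≈ 0.174 A

V_s = 220 × 13508/254 = 11700 V.
I_s = V_s/R = 11700/(4.29×10^6) = 0.0027272 A.
P_out = V_s I_s = 11700 × 0.0027272 = 31.908 W.
P_in = P_out/η = 31.908/0.835 = 38.213 W.
I_p = P_in/V_p = 38.213/220 = 0.174 A.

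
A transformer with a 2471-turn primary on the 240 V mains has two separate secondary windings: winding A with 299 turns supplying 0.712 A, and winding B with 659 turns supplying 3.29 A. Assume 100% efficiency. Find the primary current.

V_A = 240 × 299/2471 = 29.041 V; V_B = 240 × 659/2471 = 64.006 V.
P_out = V_A I_A + V_B I_B = 29.041×0.712 + 64.006×3.29 = 20.677 + 210.58 = 231.26 W.
Ideal ⇒ P_in = P_out, so I_p = P_out/V_p = 231.26/240 = 0.964 A.

I_p ≈ 0.964 A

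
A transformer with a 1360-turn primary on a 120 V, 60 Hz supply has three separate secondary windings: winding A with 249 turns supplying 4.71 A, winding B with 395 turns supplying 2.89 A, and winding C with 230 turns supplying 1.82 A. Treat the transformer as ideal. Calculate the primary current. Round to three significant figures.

I_p ≈ 2.01 A

V_A = 120 × 249/1360 = 21.971 V; V_B = 120 × 395/1360 = 34.853 V; V_C = 120 × 230/1360 = 20.294 V.
P_out = V_A I_A + V_B I_B + V_C I_C = 21.971×4.71 + 34.853×2.89 + 20.294×1.82 = 103.48 + 100.72 + 36.935 = 241.14 W.
Ideal ⇒ P_in = P_out, so I_p = P_out/V_p = 241.14/120 = 2.01 A.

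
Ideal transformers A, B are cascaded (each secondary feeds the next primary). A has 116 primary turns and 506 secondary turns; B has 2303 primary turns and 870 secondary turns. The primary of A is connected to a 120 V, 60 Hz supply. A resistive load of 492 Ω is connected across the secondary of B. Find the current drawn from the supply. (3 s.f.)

After A: V = 120.00 × 506/116 = 523.45 V.
After B: V = 523.45 × 870/2303 = 197.74 V.
I_load = 197.74/492 = 0.40191 A, so P_out = 197.74 × 0.40191 = 79.475 W.
All ideal ⇒ P_in = P_out, so I_supply = 79.475/120 = 0.662 A.

I_supply ≈ 0.662 A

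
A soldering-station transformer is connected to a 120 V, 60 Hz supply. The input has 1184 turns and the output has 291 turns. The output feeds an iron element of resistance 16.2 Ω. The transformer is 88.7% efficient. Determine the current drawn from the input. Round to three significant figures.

I_in ≈ 0.504 A

V_out = 120 × 291/1184 = 29.493 V.
I_out = V_out/R = 29.493/16.2 = 1.8206 A.
P_out = V_out I_out = 29.493 × 1.8206 = 53.695 W.
P_in = P_out/η = 53.695/0.887 = 60.535 W.
I_in = P_in/V_in = 60.535/120 = 0.504 A.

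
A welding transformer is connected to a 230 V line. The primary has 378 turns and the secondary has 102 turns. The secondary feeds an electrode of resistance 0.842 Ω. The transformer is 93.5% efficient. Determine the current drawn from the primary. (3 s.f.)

I_p ≈ 21.3 A

V_s = 230 × 102/378 = 62.063 V.
I_s = V_s/R = 62.063/0.842 = 73.710 A.
P_out = V_s I_s = 62.063 × 73.710 = 4574.7 W.
P_in = P_out/η = 4574.7/0.935 = 4892.7 W.
I_p = P_in/V_p = 4892.7/230 = 21.3 A.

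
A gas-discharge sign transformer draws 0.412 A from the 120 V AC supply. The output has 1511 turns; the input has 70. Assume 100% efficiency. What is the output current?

I_out/I_in = N_in/N_out, so I_out = 0.412 × 70/1511 = 0.0191 A.

I_out ≈ 0.0191 A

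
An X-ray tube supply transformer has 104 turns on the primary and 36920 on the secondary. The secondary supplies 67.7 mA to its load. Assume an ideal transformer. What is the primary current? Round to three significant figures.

I_p ≈ 24.0 A

For an ideal transformer I_p/I_s = N_s/N_p, so I_p = 0.0677 × 36920/104 = 24.0 A.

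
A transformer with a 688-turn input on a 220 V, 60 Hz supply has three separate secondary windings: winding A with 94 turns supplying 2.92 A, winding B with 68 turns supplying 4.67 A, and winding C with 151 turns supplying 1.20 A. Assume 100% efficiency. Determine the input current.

V_A = 220 × 94/688 = 30.058 V; V_B = 220 × 68/688 = 21.744 V; V_C = 220 × 151/688 = 48.285 V.
P_out = V_A I_A + V_B I_B + V_C I_C = 30.058×2.92 + 21.744×4.67 + 48.285×1.20 = 87.770 + 101.55 + 57.942 = 247.26 W.
Ideal ⇒ P_in = P_out, so I_in = P_out/V_in = 247.26/220 = 1.12 A.

I_in ≈ 1.12 A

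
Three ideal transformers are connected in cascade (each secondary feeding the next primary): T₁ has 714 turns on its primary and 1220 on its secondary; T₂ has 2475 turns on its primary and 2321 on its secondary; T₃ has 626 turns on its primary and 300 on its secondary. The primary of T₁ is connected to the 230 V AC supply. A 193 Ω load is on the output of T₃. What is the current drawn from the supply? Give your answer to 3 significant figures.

I_supply ≈ 0.703 A

Secondary of T₁: V = 230.00 × 1220/714 = 393.00 V.
Secondary of T₂: V = 393.00 × 2321/2475 = 368.54 V.
Secondary of T₃: V = 368.54 × 300/626 = 176.62 V.
I_load = 176.62/193 = 0.91512 A, so P_out = 176.62 × 0.91512 = 161.63 W.
All ideal ⇒ P_in = P_out, so I_supply = 161.63/230 = 0.703 A.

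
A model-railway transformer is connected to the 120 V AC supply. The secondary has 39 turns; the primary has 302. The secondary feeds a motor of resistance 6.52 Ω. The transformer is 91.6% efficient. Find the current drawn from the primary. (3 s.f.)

V_s = 120 × 39/302 = 15.497 V.
I_s = V_s/R = 15.497/6.52 = 2.3768 A.
P_out = V_s I_s = 15.497 × 2.3768 = 36.832 W.
P_in = P_out/η = 36.832/0.916 = 40.210 W.
I_p = P_in/V_p = 40.210/120 = 0.335 A.

I_p ≈ 0.335 A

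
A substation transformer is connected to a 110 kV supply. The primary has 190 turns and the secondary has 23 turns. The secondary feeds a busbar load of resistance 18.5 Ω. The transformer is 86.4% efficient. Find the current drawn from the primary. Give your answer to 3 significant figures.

I_p ≈ 101 A

V_s = 110000 × 23/190 = 13316 V.
I_s = V_s/R = 13316/18.5 = 719.77 A.
P_out = V_s I_s = 13316 × 719.77 = 9.5843×10^6 W.
P_in = P_out/η = 9.5843×10^6/0.864 = 1.1093×10^7 W.
I_p = P_in/V_p = 1.1093×10^7/110000 = 101 A.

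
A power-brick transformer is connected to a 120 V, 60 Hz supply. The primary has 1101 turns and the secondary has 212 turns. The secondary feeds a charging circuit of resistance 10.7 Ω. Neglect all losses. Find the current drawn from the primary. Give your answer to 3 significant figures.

I_p ≈ 0.416 A

V_s = V_p × N_s/N_p = 120 × 212/1101 = 23.106 V.
I_s = V_s/R = 23.106/10.7 = 2.1595 A.
For an ideal transformer I_p N_p = I_s N_s, so I_p = 2.1595 × 212/1101 = 0.416 A.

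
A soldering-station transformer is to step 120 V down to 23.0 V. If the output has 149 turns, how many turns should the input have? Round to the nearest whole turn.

N_in/N_out = V_in/V_out, so N_in = 149 × 120/23.0 = 777.4 ≈ 777 turns.

N_in = 777 turns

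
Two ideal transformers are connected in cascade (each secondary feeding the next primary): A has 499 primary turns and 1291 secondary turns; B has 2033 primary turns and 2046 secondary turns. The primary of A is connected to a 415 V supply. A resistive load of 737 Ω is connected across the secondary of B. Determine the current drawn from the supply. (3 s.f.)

Secondary of A: V = 415.00 × 1291/499 = 1073.7 V.
Secondary of B: V = 1073.7 × 2046/2033 = 1080.5 V.
I_load = 1080.5/737 = 1.4661 A, so P_out = 1080.5 × 1.4661 = 1584.2 W.
All ideal ⇒ P_in = P_out, so I_supply = 1584.2/415 = 3.82 A.

I_supply ≈ 3.82 A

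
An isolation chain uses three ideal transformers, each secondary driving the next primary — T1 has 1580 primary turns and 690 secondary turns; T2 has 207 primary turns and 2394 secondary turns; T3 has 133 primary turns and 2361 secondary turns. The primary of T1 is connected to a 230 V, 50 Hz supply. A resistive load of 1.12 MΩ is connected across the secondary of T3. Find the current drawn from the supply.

I_supply ≈ 1.65 A

Secondary of T1: V = 230.00 × 690/1580 = 100.44 V.
Secondary of T2: V = 100.44 × 2394/207 = 1161.6 V.
Secondary of T3: V = 1161.6 × 2361/133 = 20621 V.
I_load = 20621/(1.12×10^6) = 0.018412 A, so P_out = 20621 × 0.018412 = 379.68 W.
All ideal ⇒ P_in = P_out, so I_supply = 379.68/230 = 1.65 A.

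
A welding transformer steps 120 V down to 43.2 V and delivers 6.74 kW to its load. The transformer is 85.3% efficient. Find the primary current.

I_p ≈ 65.8 A

P_in = P_out/η = 6740/0.853 = 7901.5 W.
I_p = P_in/V_p = 7901.5/120 = 65.8 A.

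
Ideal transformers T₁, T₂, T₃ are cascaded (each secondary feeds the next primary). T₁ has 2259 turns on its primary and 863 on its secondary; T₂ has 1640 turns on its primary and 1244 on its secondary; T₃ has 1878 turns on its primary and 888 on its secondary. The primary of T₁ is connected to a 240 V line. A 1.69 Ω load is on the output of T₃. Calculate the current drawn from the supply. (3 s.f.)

After T₁: V = 240.00 × 863/2259 = 91.687 V.
After T₂: V = 91.687 × 1244/1640 = 69.548 V.
After T₃: V = 69.548 × 888/1878 = 32.885 V.
I_load = 32.885/1.69 = 19.459 A, so P_out = 32.885 × 19.459 = 639.90 W.
All ideal ⇒ P_in = P_out, so I_supply = 639.90/240 = 2.67 A.

I_supply ≈ 2.67 A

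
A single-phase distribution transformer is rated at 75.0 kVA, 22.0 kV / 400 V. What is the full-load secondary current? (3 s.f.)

I_s = S/V_s = 75000/400 = 188 A.

I_s ≈ 188 A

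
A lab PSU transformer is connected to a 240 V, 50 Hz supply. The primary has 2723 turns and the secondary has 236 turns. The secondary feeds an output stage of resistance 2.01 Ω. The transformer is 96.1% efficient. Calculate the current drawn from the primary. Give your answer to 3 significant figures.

V_s = 240 × 236/2723 = 20.801 V.
I_s = V_s/R = 20.801/2.01 = 10.349 A.
P_out = V_s I_s = 20.801 × 10.349 = 215.26 W.
P_in = P_out/η = 215.26/0.961 = 223.99 W.
I_p = P_in/V_p = 223.99/240 = 0.933 A.

I_p ≈ 0.933 A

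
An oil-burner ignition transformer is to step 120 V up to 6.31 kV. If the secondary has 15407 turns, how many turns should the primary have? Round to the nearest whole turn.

N_p = 293 turns

N_p/N_s = V_p/V_s, so N_p = 15407 × 120/6310 = 293.0 ≈ 293 turns.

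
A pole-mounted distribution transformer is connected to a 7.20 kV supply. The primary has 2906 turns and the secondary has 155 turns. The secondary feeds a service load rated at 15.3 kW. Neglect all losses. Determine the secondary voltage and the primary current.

V_s = V_p × N_s/N_p = 7200 × 155/2906 = 384.03 V.
I_s = P/V_s = 15300/384.03 = 39.840 A.
I_p = I_s × N_s/N_p = 39.840 × 155/2906 = 2.12 A.

V_s ≈ 384 V, I_p ≈ 2.12 A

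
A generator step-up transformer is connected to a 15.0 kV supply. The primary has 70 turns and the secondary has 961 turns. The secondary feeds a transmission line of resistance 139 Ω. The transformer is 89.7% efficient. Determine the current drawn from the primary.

I_p ≈ 22700 A

V_s = 15000 × 961/70 = 205930 V.
I_s = V_s/R = 205930/139 = 1481.5 A.
P_out = V_s I_s = 205930 × 1481.5 = 3.0508×10^8 W.
P_in = P_out/η = 3.0508×10^8/0.897 = 3.4012×10^8 W.
I_p = P_in/V_p = 3.4012×10^8/15000 = 22700 A.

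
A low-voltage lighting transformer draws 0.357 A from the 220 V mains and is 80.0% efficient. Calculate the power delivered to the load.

P_out ≈ 62.8 W

P_in = V_p I_p = 220 × 0.357 = 78.540 W.
P_out = η P_in = 0.800 × 78.540 = 62.8 W.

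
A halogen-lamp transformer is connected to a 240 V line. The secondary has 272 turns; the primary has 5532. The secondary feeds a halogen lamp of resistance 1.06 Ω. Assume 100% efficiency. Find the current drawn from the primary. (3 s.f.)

I_p ≈ 0.547 A

V_s = V_p × N_s/N_p = 240 × 272/5532 = 11.800 V.
I_s = V_s/R = 11.800/1.06 = 11.132 A.
For an ideal transformer I_p N_p = I_s N_s, so I_p = 11.132 × 272/5532 = 0.547 A.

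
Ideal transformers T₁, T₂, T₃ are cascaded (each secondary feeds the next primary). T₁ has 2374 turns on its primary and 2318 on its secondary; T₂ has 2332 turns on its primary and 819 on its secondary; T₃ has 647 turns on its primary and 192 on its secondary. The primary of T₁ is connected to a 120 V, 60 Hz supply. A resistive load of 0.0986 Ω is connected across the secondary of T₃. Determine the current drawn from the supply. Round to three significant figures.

After T₁: V = 120.00 × 2318/2374 = 117.17 V.
After T₂: V = 117.17 × 819/2332 = 41.150 V.
After T₃: V = 41.150 × 192/647 = 12.211 V.
I_load = 12.211/0.0986 = 123.85 A, so P_out = 12.211 × 123.85 = 1512.4 W.
All ideal ⇒ P_in = P_out, so I_supply = 1512.4/120 = 12.6 A.

I_supply ≈ 12.6 A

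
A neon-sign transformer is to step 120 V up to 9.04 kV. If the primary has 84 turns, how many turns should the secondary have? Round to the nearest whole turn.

N_s/N_p = V_s/V_p, so N_s = 84 × 9040/120 = 6328.0 ≈ 6328 turns.

N_s = 6328 turns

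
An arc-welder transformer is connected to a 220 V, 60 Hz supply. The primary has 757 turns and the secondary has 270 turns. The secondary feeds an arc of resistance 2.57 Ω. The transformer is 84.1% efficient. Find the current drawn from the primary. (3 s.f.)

V_s = 220 × 270/757 = 78.468 V.
I_s = V_s/R = 78.468/2.57 = 30.532 A.
P_out = V_s I_s = 78.468 × 30.532 = 2395.8 W.
P_in = P_out/η = 2395.8/0.841 = 2848.7 W.
I_p = P_in/V_p = 2848.7/220 = 12.9 A.

I_p ≈ 12.9 A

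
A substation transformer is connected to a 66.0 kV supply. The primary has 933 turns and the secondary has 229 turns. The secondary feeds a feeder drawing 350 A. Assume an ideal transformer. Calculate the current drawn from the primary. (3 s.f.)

I_p ≈ 85.9 A

For an ideal transformer I_p N_p = I_s N_s, so I_p = 350 × 229/933 = 85.9 A.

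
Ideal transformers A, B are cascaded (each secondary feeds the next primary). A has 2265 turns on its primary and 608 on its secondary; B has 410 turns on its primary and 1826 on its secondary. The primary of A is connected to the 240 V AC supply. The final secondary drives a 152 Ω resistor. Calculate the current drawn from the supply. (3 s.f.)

I_supply ≈ 2.26 A

Secondary of A: V = 240.00 × 608/2265 = 64.424 V.
Secondary of B: V = 64.424 × 1826/410 = 286.92 V.
I_load = 286.92/152 = 1.8876 A, so P_out = 286.92 × 1.8876 = 541.61 W.
All ideal ⇒ P_in = P_out, so I_supply = 541.61/240 = 2.26 A.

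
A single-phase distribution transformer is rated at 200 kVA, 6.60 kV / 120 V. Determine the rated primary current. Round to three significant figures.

I_p = S/V_p = 200000/6600 = 30.3 A.

I_p ≈ 30.3 A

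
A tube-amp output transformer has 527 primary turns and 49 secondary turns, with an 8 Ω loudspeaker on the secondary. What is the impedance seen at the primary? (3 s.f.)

Z_p = (N_p/N_s)² × Z_s = (527/49)² × 8 = 925 Ω.

Z_p ≈ 925 Ω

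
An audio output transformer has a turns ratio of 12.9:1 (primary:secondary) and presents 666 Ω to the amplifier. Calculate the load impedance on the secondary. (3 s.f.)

Z_s ≈ 4.00 Ω

Z_s = Z_p/(N_p/N_s)² = 666/12.9² = 4.00 Ω.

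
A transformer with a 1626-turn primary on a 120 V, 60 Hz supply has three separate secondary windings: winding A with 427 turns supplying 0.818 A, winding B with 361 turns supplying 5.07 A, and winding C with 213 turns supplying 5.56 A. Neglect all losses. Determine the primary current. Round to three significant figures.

I_p ≈ 2.07 A

V_A = 120 × 427/1626 = 31.513 V; V_B = 120 × 361/1626 = 26.642 V; V_C = 120 × 213/1626 = 15.720 V.
P_out = V_A I_A + V_B I_B + V_C I_C = 31.513×0.818 + 26.642×5.07 + 15.720×5.56 = 25.778 + 135.08 + 87.401 = 248.25 W.
Ideal ⇒ P_in = P_out, so I_p = P_out/V_p = 248.25/120 = 2.07 A.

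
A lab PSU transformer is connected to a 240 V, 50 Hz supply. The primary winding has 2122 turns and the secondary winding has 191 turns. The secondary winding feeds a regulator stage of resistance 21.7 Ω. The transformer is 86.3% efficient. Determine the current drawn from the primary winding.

V_s = 240 × 191/2122 = 21.602 V.
I_s = V_s/R = 21.602/21.7 = 0.99550 A.
P_out = V_s I_s = 21.602 × 0.99550 = 21.505 W.
P_in = P_out/η = 21.505/0.863 = 24.919 W.
I_p = P_in/V_p = 24.919/240 = 0.104 A.

I_p ≈ 0.104 A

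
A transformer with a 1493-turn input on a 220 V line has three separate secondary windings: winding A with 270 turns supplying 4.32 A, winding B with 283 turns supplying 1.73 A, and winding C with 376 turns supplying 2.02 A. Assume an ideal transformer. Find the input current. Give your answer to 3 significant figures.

I_in ≈ 1.62 A

V_A = 220 × 270/1493 = 39.786 V; V_B = 220 × 283/1493 = 41.701 V; V_C = 220 × 376/1493 = 55.405 V.
P_out = V_A I_A + V_B I_B + V_C I_C = 39.786×4.32 + 41.701×1.73 + 55.405×2.02 = 171.87 + 72.143 + 111.92 = 355.94 W.
Ideal ⇒ P_in = P_out, so I_in = P_out/V_in = 355.94/220 = 1.62 A.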